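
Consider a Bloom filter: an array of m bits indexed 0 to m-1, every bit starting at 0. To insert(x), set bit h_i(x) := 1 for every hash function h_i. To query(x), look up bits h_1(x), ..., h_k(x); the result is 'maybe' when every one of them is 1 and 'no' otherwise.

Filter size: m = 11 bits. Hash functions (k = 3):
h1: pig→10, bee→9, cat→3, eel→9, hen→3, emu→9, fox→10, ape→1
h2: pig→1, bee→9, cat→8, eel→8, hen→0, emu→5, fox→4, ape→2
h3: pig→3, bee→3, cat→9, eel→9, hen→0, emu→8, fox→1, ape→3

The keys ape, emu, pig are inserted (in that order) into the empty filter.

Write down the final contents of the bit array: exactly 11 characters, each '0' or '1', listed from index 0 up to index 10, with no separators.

Start: bits=00000000000
After insert 'ape': sets bits 1 2 3 -> bits=01110000000
After insert 'emu': sets bits 5 8 9 -> bits=01110100110
After insert 'pig': sets bits 1 3 10 -> bits=01110100111

Answer: 01110100111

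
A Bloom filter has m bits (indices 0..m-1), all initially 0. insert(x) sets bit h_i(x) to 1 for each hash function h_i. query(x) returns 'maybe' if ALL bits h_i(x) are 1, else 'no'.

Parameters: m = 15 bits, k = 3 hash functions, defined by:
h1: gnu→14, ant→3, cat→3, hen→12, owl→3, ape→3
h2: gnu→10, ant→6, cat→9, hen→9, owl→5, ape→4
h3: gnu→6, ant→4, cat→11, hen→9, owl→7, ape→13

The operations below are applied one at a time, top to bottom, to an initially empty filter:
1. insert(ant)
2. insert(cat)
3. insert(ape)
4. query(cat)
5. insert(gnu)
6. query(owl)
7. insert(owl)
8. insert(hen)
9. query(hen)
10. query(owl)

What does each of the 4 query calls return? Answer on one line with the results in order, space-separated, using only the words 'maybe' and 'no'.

Answer: maybe no maybe maybe

Derivation:
Start: bits=000000000000000
Op 1: insert ant -> sets bits 3 4 6 -> bits=000110100000000
Op 2: insert cat -> sets bits 3 9 11 -> bits=000110100101000
Op 3: insert ape -> sets bits 3 4 13 -> bits=000110100101010
Op 4: query cat -> checks bit3=1, bit9=1, bit11=1 (all 1) -> maybe
Op 5: insert gnu -> sets bits 6 10 14 -> bits=000110100111011
Op 6: query owl -> checks bit3=1, bit5=0, bit7=0 (has a 0) -> no
Op 7: insert owl -> sets bits 3 5 7 -> bits=000111110111011
Op 8: insert hen -> sets bits 9 12 -> bits=000111110111111
Op 9: query hen -> checks bit9=1, bit12=1 (all 1) -> maybe
Op 10: query owl -> checks bit3=1, bit5=1, bit7=1 (all 1) -> maybe
Query results in order: maybe no maybe maybe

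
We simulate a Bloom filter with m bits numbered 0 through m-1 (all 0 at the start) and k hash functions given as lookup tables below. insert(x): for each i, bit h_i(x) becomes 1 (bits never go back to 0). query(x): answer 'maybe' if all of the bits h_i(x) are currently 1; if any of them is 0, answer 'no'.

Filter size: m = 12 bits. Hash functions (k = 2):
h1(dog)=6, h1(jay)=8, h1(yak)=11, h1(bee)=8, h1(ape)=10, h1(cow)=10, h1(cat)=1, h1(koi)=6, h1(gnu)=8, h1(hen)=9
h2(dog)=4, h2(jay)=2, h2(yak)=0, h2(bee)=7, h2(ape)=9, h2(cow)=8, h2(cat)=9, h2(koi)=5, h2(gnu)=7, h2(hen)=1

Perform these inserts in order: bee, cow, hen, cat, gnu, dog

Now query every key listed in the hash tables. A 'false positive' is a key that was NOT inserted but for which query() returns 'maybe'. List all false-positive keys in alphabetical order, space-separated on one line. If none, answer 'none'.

Start: bits=000000000000
After insert 'bee': sets bits 7 8 -> bits=000000011000
After insert 'cow': sets bits 8 10 -> bits=000000011010
After insert 'hen': sets bits 1 9 -> bits=010000011110
After insert 'cat': sets bits 1 9 -> bits=010000011110
After insert 'gnu': sets bits 7 8 -> bits=010000011110
After insert 'dog': sets bits 4 6 -> bits=010010111110
Not inserted: ape jay koi yak — query each against bits=010010111110:
query ape: checks bit9=1, bit10=1 (all 1) -> maybe => FALSE POSITIVE
query jay: checks bit2=0, bit8=1 (has a 0) -> no => not a false positive
query koi: checks bit5=0, bit6=1 (has a 0) -> no => not a false positive
query yak: checks bit0=0, bit11=0 (has a 0) -> no => not a false positive
False positives (alphabetical): ape

Answer: ape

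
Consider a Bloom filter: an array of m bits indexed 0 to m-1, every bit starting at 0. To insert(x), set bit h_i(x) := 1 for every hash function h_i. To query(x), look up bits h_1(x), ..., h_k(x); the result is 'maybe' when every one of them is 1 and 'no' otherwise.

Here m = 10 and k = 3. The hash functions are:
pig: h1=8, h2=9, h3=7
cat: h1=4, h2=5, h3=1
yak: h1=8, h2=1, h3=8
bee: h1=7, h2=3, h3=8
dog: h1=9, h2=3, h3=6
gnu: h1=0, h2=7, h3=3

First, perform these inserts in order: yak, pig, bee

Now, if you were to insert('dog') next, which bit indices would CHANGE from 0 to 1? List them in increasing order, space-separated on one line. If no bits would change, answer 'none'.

Start: bits=0000000000
After insert 'yak': sets bits 1 8 -> bits=0100000010
After insert 'pig': sets bits 7 8 9 -> bits=0100000111
After insert 'bee': sets bits 3 7 8 -> bits=0101000111
insert 'dog' would touch bits 3 6 9; currently bit3=1, bit6=0, bit9=1
Bits that are 0 among those (would change 0->1): 6

Answer: 6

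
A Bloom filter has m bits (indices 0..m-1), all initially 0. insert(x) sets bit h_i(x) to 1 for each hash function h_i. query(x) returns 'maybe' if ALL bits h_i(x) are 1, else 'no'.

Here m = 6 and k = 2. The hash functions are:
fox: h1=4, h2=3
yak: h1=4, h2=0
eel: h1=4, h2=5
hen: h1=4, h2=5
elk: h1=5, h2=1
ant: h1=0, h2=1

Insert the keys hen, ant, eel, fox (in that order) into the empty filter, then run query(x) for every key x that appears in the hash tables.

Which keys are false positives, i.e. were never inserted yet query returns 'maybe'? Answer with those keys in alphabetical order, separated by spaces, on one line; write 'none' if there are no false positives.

Start: bits=000000
After insert 'hen': sets bits 4 5 -> bits=000011
After insert 'ant': sets bits 0 1 -> bits=110011
After insert 'eel': sets bits 4 5 -> bits=110011
After insert 'fox': sets bits 3 4 -> bits=110111
Not inserted: elk yak — query each against bits=110111:
query elk: checks bit1=1, bit5=1 (all 1) -> maybe => FALSE POSITIVE
query yak: checks bit0=1, bit4=1 (all 1) -> maybe => FALSE POSITIVE
False positives (alphabetical): elk yak

Answer: elk yak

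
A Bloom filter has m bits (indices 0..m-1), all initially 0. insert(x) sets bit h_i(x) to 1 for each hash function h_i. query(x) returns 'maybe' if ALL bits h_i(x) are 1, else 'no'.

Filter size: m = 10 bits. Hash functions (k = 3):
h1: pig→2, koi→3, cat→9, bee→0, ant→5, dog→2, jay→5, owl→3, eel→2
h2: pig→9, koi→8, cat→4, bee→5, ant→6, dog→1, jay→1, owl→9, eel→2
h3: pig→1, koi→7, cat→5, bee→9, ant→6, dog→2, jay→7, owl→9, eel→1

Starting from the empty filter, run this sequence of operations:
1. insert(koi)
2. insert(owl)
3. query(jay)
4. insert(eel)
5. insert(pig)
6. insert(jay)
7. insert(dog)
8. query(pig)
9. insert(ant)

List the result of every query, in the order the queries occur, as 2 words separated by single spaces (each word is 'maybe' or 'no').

Start: bits=0000000000
Op 1: insert koi -> sets bits 3 7 8 -> bits=0001000110
Op 2: insert owl -> sets bits 3 9 -> bits=0001000111
Op 3: query jay -> checks bit1=0, bit5=0, bit7=1 (has a 0) -> no
Op 4: insert eel -> sets bits 1 2 -> bits=0111000111
Op 5: insert pig -> sets bits 1 2 9 -> bits=0111000111
Op 6: insert jay -> sets bits 1 5 7 -> bits=0111010111
Op 7: insert dog -> sets bits 1 2 -> bits=0111010111
Op 8: query pig -> checks bit1=1, bit2=1, bit9=1 (all 1) -> maybe
Op 9: insert ant -> sets bits 5 6 -> bits=0111011111
Query results in order: no maybe

Answer: no maybe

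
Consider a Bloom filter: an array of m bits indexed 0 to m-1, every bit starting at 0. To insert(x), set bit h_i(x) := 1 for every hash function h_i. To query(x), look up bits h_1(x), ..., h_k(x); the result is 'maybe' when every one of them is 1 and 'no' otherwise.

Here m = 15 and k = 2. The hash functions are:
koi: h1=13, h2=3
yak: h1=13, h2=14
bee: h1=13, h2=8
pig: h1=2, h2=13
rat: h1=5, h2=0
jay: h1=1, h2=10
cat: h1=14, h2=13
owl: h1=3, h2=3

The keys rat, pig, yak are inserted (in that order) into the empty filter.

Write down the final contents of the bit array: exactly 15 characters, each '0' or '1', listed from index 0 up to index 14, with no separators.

Start: bits=000000000000000
After insert 'rat': sets bits 0 5 -> bits=100001000000000
After insert 'pig': sets bits 2 13 -> bits=101001000000010
After insert 'yak': sets bits 13 14 -> bits=101001000000011

Answer: 101001000000011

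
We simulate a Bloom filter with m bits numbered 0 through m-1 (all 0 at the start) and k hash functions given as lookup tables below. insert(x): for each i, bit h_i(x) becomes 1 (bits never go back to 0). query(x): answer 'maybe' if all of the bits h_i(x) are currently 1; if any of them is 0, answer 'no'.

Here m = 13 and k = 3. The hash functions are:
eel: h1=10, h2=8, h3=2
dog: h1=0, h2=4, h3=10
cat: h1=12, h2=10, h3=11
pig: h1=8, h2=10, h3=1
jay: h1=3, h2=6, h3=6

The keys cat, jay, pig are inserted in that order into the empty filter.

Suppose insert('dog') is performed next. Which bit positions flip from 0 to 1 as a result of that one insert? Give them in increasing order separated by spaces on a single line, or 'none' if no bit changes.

Start: bits=0000000000000
After insert 'cat': sets bits 10 11 12 -> bits=0000000000111
After insert 'jay': sets bits 3 6 -> bits=0001001000111
After insert 'pig': sets bits 1 8 10 -> bits=0101001010111
insert 'dog' would touch bits 0 4 10; currently bit0=0, bit4=0, bit10=1
Bits that are 0 among those (would change 0->1): 0 4

Answer: 0 4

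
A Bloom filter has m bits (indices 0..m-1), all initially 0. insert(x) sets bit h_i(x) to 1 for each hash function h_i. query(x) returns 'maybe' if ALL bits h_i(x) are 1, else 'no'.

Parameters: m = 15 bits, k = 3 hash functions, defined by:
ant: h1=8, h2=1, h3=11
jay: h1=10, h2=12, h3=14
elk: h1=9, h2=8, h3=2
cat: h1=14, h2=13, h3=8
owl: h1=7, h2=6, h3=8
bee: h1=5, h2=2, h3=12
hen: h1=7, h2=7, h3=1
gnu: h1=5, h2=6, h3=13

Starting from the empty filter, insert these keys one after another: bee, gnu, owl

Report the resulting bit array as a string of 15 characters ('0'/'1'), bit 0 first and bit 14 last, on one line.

Answer: 001001111000110

Derivation:
Start: bits=000000000000000
After insert 'bee': sets bits 2 5 12 -> bits=001001000000100
After insert 'gnu': sets bits 5 6 13 -> bits=001001100000110
After insert 'owl': sets bits 6 7 8 -> bits=001001111000110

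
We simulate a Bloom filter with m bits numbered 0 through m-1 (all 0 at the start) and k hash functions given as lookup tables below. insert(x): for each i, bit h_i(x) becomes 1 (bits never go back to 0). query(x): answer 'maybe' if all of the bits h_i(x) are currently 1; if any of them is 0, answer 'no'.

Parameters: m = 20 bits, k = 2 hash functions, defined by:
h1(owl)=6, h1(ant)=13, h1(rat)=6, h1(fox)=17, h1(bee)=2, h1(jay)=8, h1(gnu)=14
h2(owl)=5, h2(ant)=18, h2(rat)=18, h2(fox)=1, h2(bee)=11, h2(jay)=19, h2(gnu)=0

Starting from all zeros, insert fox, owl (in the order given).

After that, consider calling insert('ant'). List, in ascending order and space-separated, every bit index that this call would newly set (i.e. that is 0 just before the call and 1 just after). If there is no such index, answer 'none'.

Answer: 13 18

Derivation:
Start: bits=00000000000000000000
After insert 'fox': sets bits 1 17 -> bits=01000000000000000100
After insert 'owl': sets bits 5 6 -> bits=01000110000000000100
insert 'ant' would touch bits 13 18; currently bit13=0, bit18=0
Bits that are 0 among those (would change 0->1): 13 18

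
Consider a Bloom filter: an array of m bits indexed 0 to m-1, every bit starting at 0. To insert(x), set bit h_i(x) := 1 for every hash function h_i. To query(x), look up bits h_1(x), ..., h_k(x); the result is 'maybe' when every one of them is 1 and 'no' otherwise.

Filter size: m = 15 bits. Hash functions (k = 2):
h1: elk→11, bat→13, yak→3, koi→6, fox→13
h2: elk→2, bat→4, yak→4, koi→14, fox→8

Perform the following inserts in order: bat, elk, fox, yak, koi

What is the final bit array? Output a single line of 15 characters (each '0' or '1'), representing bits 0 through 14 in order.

Answer: 001110101001011

Derivation:
Start: bits=000000000000000
After insert 'bat': sets bits 4 13 -> bits=000010000000010
After insert 'elk': sets bits 2 11 -> bits=001010000001010
After insert 'fox': sets bits 8 13 -> bits=001010001001010
After insert 'yak': sets bits 3 4 -> bits=001110001001010
After insert 'koi': sets bits 6 14 -> bits=001110101001011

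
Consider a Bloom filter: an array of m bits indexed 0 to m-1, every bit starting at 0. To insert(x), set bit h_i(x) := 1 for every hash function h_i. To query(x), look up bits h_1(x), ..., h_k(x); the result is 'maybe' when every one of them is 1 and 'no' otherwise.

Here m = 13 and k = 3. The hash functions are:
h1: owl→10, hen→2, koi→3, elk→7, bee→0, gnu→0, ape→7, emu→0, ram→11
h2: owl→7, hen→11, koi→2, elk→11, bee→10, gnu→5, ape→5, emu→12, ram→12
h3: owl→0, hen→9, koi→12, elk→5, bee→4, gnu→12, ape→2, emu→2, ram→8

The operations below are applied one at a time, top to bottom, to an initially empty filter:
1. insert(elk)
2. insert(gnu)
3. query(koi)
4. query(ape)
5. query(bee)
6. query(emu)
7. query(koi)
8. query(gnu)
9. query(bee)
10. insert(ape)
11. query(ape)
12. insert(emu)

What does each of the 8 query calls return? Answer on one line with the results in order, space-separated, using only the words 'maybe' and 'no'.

Answer: no no no no no maybe no maybe

Derivation:
Start: bits=0000000000000
Op 1: insert elk -> sets bits 5 7 11 -> bits=0000010100010
Op 2: insert gnu -> sets bits 0 5 12 -> bits=1000010100011
Op 3: query koi -> checks bit2=0, bit3=0, bit12=1 (has a 0) -> no
Op 4: query ape -> checks bit2=0, bit5=1, bit7=1 (has a 0) -> no
Op 5: query bee -> checks bit0=1, bit4=0, bit10=0 (has a 0) -> no
Op 6: query emu -> checks bit0=1, bit2=0, bit12=1 (has a 0) -> no
Op 7: query koi -> checks bit2=0, bit3=0, bit12=1 (has a 0) -> no
Op 8: query gnu -> checks bit0=1, bit5=1, bit12=1 (all 1) -> maybe
Op 9: query bee -> checks bit0=1, bit4=0, bit10=0 (has a 0) -> no
Op 10: insert ape -> sets bits 2 5 7 -> bits=1010010100011
Op 11: query ape -> checks bit2=1, bit5=1, bit7=1 (all 1) -> maybe
Op 12: insert emu -> sets bits 0 2 12 -> bits=1010010100011
Query results in order: no no no no no maybe no maybe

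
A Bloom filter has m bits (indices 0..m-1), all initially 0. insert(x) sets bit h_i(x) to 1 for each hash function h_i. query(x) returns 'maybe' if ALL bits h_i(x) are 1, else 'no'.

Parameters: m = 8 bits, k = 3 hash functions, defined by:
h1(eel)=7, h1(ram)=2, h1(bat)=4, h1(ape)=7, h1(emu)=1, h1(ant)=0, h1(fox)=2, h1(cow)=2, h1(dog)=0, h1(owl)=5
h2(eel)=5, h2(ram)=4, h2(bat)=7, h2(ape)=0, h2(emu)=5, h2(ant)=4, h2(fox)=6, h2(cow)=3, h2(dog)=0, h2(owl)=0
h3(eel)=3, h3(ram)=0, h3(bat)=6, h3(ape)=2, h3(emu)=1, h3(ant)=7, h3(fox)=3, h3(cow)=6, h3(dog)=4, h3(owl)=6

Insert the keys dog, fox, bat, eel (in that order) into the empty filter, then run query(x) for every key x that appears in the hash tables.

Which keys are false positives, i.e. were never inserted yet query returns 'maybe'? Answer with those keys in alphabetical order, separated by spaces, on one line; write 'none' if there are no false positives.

Answer: ant ape cow owl ram

Derivation:
Start: bits=00000000
After insert 'dog': sets bits 0 4 -> bits=10001000
After insert 'fox': sets bits 2 3 6 -> bits=10111010
After insert 'bat': sets bits 4 6 7 -> bits=10111011
After insert 'eel': sets bits 3 5 7 -> bits=10111111
Not inserted: ant ape cow emu owl ram — query each against bits=10111111:
query ant: checks bit0=1, bit4=1, bit7=1 (all 1) -> maybe => FALSE POSITIVE
query ape: checks bit0=1, bit2=1, bit7=1 (all 1) -> maybe => FALSE POSITIVE
query cow: checks bit2=1, bit3=1, bit6=1 (all 1) -> maybe => FALSE POSITIVE
query emu: checks bit1=0, bit5=1 (has a 0) -> no => not a false positive
query owl: checks bit0=1, bit5=1, bit6=1 (all 1) -> maybe => FALSE POSITIVE
query ram: checks bit0=1, bit2=1, bit4=1 (all 1) -> maybe => FALSE POSITIVE
False positives (alphabetical): ant ape cow owl ram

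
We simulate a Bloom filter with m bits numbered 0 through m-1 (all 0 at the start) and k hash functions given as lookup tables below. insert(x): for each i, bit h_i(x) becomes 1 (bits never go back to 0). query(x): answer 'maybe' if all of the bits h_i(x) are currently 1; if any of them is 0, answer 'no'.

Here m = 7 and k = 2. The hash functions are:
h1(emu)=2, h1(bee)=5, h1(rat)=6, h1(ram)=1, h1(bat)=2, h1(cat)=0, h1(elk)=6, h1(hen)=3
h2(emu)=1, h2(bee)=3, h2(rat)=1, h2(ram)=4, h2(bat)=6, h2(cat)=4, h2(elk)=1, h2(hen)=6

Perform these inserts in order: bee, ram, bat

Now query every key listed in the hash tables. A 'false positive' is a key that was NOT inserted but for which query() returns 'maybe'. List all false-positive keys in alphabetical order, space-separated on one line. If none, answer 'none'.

Start: bits=0000000
After insert 'bee': sets bits 3 5 -> bits=0001010
After insert 'ram': sets bits 1 4 -> bits=0101110
After insert 'bat': sets bits 2 6 -> bits=0111111
Not inserted: cat elk emu hen rat — query each against bits=0111111:
query cat: checks bit0=0, bit4=1 (has a 0) -> no => not a false positive
query elk: checks bit1=1, bit6=1 (all 1) -> maybe => FALSE POSITIVE
query emu: checks bit1=1, bit2=1 (all 1) -> maybe => FALSE POSITIVE
query hen: checks bit3=1, bit6=1 (all 1) -> maybe => FALSE POSITIVE
query rat: checks bit1=1, bit6=1 (all 1) -> maybe => FALSE POSITIVE
False positives (alphabetical): elk emu hen rat

Answer: elk emu hen rat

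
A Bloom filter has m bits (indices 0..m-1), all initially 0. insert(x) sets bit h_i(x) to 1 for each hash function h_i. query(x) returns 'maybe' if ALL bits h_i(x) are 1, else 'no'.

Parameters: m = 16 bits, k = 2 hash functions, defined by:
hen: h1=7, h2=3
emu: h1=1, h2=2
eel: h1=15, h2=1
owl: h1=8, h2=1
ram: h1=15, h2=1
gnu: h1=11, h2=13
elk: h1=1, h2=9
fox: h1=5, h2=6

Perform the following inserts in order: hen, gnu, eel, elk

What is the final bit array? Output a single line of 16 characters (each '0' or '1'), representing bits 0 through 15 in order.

Start: bits=0000000000000000
After insert 'hen': sets bits 3 7 -> bits=0001000100000000
After insert 'gnu': sets bits 11 13 -> bits=0001000100010100
After insert 'eel': sets bits 1 15 -> bits=0101000100010101
After insert 'elk': sets bits 1 9 -> bits=0101000101010101

Answer: 0101000101010101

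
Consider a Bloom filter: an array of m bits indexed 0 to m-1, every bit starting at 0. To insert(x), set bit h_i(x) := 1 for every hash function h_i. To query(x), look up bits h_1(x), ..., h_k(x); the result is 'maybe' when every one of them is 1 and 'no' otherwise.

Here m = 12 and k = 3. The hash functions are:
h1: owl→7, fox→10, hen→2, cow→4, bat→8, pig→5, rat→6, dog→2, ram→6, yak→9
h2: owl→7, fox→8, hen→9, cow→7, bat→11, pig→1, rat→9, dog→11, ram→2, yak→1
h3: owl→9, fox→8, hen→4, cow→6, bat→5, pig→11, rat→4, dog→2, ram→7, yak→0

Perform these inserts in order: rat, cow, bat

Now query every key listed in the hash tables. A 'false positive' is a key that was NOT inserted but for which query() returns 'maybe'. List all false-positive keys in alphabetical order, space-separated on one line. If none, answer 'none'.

Answer: owl

Derivation:
Start: bits=000000000000
After insert 'rat': sets bits 4 6 9 -> bits=000010100100
After insert 'cow': sets bits 4 6 7 -> bits=000010110100
After insert 'bat': sets bits 5 8 11 -> bits=000011111101
Not inserted: dog fox hen owl pig ram yak — query each against bits=000011111101:
query dog: checks bit2=0, bit11=1 (has a 0) -> no => not a false positive
query fox: checks bit8=1, bit10=0 (has a 0) -> no => not a false positive
query hen: checks bit2=0, bit4=1, bit9=1 (has a 0) -> no => not a false positive
query owl: checks bit7=1, bit9=1 (all 1) -> maybe => FALSE POSITIVE
query pig: checks bit1=0, bit5=1, bit11=1 (has a 0) -> no => not a false positive
query ram: checks bit2=0, bit6=1, bit7=1 (has a 0) -> no => not a false positive
query yak: checks bit0=0, bit1=0, bit9=1 (has a 0) -> no => not a false positive
False positives (alphabetical): owl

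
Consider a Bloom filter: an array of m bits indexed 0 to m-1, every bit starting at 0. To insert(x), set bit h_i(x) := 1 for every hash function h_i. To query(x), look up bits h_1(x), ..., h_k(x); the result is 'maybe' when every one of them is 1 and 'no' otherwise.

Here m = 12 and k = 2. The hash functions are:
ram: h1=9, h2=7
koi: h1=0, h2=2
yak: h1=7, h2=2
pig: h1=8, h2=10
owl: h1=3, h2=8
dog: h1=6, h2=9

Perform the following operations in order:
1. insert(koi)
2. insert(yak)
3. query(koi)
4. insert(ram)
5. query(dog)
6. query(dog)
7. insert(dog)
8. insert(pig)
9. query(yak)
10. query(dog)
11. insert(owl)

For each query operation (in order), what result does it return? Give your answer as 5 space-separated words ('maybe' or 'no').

Answer: maybe no no maybe maybe

Derivation:
Start: bits=000000000000
Op 1: insert koi -> sets bits 0 2 -> bits=101000000000
Op 2: insert yak -> sets bits 2 7 -> bits=101000010000
Op 3: query koi -> checks bit0=1, bit2=1 (all 1) -> maybe
Op 4: insert ram -> sets bits 7 9 -> bits=101000010100
Op 5: query dog -> checks bit6=0, bit9=1 (has a 0) -> no
Op 6: query dog -> checks bit6=0, bit9=1 (has a 0) -> no
Op 7: insert dog -> sets bits 6 9 -> bits=101000110100
Op 8: insert pig -> sets bits 8 10 -> bits=101000111110
Op 9: query yak -> checks bit2=1, bit7=1 (all 1) -> maybe
Op 10: query dog -> checks bit6=1, bit9=1 (all 1) -> maybe
Op 11: insert owl -> sets bits 3 8 -> bits=101100111110
Query results in order: maybe no no maybe maybe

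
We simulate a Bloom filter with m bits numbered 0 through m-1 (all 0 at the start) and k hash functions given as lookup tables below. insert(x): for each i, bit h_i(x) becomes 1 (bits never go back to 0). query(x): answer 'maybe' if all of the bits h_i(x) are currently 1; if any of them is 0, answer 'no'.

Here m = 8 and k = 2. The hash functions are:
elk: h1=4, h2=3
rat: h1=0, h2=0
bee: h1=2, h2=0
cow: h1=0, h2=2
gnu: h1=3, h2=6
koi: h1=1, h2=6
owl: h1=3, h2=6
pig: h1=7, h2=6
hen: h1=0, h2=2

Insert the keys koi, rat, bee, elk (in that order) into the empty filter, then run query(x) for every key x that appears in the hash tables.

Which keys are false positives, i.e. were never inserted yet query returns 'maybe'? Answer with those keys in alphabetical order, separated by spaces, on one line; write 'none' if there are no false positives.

Answer: cow gnu hen owl

Derivation:
Start: bits=00000000
After insert 'koi': sets bits 1 6 -> bits=01000010
After insert 'rat': sets bits 0 -> bits=11000010
After insert 'bee': sets bits 0 2 -> bits=11100010
After insert 'elk': sets bits 3 4 -> bits=11111010
Not inserted: cow gnu hen owl pig — query each against bits=11111010:
query cow: checks bit0=1, bit2=1 (all 1) -> maybe => FALSE POSITIVE
query gnu: checks bit3=1, bit6=1 (all 1) -> maybe => FALSE POSITIVE
query hen: checks bit0=1, bit2=1 (all 1) -> maybe => FALSE POSITIVE
query owl: checks bit3=1, bit6=1 (all 1) -> maybe => FALSE POSITIVE
query pig: checks bit6=1, bit7=0 (has a 0) -> no => not a false positive
False positives (alphabetical): cow gnu hen owl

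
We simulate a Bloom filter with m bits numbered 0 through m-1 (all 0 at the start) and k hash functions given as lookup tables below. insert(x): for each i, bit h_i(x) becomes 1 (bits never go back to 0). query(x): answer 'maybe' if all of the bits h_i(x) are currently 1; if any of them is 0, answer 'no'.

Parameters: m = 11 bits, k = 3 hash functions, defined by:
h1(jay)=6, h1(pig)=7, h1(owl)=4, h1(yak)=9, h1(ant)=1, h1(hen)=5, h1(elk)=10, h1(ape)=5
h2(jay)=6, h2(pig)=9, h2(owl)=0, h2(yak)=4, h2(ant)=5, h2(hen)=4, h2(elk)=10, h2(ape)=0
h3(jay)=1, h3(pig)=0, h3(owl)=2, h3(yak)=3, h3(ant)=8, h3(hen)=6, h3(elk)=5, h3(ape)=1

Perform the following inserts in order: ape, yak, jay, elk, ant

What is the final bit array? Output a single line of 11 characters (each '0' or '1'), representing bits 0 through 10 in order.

Answer: 11011110111

Derivation:
Start: bits=00000000000
After insert 'ape': sets bits 0 1 5 -> bits=11000100000
After insert 'yak': sets bits 3 4 9 -> bits=11011100010
After insert 'jay': sets bits 1 6 -> bits=11011110010
After insert 'elk': sets bits 5 10 -> bits=11011110011
After insert 'ant': sets bits 1 5 8 -> bits=11011110111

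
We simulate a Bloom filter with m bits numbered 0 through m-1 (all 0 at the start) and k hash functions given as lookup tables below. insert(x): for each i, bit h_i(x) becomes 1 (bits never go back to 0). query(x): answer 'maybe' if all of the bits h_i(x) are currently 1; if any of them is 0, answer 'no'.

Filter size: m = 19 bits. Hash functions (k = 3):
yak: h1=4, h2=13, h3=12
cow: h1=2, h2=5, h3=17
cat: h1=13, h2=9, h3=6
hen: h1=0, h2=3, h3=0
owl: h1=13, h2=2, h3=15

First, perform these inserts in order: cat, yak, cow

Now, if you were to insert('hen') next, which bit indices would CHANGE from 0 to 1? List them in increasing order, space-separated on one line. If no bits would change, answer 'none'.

Answer: 0 3

Derivation:
Start: bits=0000000000000000000
After insert 'cat': sets bits 6 9 13 -> bits=0000001001000100000
After insert 'yak': sets bits 4 12 13 -> bits=0000101001001100000
After insert 'cow': sets bits 2 5 17 -> bits=0010111001001100010
insert 'hen' would touch bits 0 3; currently bit0=0, bit3=0
Bits that are 0 among those (would change 0->1): 0 3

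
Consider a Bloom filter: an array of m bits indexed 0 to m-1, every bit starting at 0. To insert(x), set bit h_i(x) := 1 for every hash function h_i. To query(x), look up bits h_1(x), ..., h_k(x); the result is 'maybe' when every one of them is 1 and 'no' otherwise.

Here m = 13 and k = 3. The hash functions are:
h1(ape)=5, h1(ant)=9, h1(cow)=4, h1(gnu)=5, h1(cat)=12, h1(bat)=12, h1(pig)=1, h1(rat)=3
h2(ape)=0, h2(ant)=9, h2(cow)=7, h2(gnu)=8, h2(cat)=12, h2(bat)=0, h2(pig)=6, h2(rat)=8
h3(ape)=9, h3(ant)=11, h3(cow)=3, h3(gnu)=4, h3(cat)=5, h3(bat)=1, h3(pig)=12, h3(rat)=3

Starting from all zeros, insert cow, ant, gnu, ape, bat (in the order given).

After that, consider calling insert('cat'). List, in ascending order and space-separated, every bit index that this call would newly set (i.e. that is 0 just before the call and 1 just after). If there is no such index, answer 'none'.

Start: bits=0000000000000
After insert 'cow': sets bits 3 4 7 -> bits=0001100100000
After insert 'ant': sets bits 9 11 -> bits=0001100101010
After insert 'gnu': sets bits 4 5 8 -> bits=0001110111010
After insert 'ape': sets bits 0 5 9 -> bits=1001110111010
After insert 'bat': sets bits 0 1 12 -> bits=1101110111011
insert 'cat' would touch bits 5 12; currently bit5=1, bit12=1
Bits that are 0 among those (would change 0->1): none

Answer: none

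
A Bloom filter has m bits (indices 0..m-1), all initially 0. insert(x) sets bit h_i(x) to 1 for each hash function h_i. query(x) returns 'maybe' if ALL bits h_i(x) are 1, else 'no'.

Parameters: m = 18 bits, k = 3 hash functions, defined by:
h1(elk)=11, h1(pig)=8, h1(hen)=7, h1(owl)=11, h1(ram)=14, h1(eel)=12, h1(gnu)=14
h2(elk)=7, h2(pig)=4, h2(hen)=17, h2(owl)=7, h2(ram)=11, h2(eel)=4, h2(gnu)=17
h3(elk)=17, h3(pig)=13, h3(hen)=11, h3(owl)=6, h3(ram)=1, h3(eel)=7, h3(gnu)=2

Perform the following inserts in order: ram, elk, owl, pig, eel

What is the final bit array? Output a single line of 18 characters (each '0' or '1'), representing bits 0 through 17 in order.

Answer: 010010111001111001

Derivation:
Start: bits=000000000000000000
After insert 'ram': sets bits 1 11 14 -> bits=010000000001001000
After insert 'elk': sets bits 7 11 17 -> bits=010000010001001001
After insert 'owl': sets bits 6 7 11 -> bits=010000110001001001
After insert 'pig': sets bits 4 8 13 -> bits=010010111001011001
After insert 'eel': sets bits 4 7 12 -> bits=010010111001111001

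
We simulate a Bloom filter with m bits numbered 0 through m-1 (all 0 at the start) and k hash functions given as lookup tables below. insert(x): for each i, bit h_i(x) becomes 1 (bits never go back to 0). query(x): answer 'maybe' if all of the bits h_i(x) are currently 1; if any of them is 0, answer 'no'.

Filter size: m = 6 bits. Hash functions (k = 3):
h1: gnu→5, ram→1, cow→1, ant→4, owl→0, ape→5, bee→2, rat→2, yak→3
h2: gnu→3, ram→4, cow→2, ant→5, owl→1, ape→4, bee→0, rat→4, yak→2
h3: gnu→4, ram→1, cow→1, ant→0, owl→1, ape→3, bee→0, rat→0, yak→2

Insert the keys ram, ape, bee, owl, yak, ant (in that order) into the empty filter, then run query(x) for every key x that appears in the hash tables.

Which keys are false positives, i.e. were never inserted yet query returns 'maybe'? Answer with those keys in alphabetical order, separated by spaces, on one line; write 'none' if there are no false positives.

Start: bits=000000
After insert 'ram': sets bits 1 4 -> bits=010010
After insert 'ape': sets bits 3 4 5 -> bits=010111
After insert 'bee': sets bits 0 2 -> bits=111111
After insert 'owl': sets bits 0 1 -> bits=111111
After insert 'yak': sets bits 2 3 -> bits=111111
After insert 'ant': sets bits 0 4 5 -> bits=111111
Not inserted: cow gnu rat — query each against bits=111111:
query cow: checks bit1=1, bit2=1 (all 1) -> maybe => FALSE POSITIVE
query gnu: checks bit3=1, bit4=1, bit5=1 (all 1) -> maybe => FALSE POSITIVE
query rat: checks bit0=1, bit2=1, bit4=1 (all 1) -> maybe => FALSE POSITIVE
False positives (alphabetical): cow gnu rat

Answer: cow gnu rat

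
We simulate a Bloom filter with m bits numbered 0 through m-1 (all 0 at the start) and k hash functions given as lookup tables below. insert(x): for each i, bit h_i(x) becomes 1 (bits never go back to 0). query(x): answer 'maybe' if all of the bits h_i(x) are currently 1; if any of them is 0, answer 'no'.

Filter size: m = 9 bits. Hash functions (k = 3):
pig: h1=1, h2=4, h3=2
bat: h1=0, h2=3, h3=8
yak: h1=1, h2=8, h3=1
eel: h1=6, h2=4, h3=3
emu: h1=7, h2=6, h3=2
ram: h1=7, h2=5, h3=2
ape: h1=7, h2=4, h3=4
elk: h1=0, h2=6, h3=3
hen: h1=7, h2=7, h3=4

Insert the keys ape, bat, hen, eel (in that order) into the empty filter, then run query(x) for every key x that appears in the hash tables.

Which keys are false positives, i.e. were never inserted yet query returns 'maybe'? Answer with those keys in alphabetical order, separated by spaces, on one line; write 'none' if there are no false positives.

Answer: elk

Derivation:
Start: bits=000000000
After insert 'ape': sets bits 4 7 -> bits=000010010
After insert 'bat': sets bits 0 3 8 -> bits=100110011
After insert 'hen': sets bits 4 7 -> bits=100110011
After insert 'eel': sets bits 3 4 6 -> bits=100110111
Not inserted: elk emu pig ram yak — query each against bits=100110111:
query elk: checks bit0=1, bit3=1, bit6=1 (all 1) -> maybe => FALSE POSITIVE
query emu: checks bit2=0, bit6=1, bit7=1 (has a 0) -> no => not a false positive
query pig: checks bit1=0, bit2=0, bit4=1 (has a 0) -> no => not a false positive
query ram: checks bit2=0, bit5=0, bit7=1 (has a 0) -> no => not a false positive
query yak: checks bit1=0, bit8=1 (has a 0) -> no => not a false positive
False positives (alphabetical): elk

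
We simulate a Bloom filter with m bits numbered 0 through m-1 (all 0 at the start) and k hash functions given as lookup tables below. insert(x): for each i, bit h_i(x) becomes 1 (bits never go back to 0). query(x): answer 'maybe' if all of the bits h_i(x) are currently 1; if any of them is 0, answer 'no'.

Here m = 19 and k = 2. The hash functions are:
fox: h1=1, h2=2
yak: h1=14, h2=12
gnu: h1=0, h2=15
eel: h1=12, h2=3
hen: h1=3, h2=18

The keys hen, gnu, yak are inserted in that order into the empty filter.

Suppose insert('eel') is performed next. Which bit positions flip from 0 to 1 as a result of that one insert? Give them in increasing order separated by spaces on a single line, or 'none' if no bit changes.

Start: bits=0000000000000000000
After insert 'hen': sets bits 3 18 -> bits=0001000000000000001
After insert 'gnu': sets bits 0 15 -> bits=1001000000000001001
After insert 'yak': sets bits 12 14 -> bits=1001000000001011001
insert 'eel' would touch bits 3 12; currently bit3=1, bit12=1
Bits that are 0 among those (would change 0->1): none

Answer: none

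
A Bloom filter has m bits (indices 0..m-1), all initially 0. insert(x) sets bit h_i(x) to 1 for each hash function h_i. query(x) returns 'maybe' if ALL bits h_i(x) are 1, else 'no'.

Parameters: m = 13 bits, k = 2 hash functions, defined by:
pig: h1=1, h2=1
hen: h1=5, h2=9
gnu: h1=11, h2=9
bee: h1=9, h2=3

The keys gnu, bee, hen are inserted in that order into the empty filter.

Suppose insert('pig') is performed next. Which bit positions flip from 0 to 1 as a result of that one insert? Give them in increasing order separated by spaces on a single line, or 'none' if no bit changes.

Answer: 1

Derivation:
Start: bits=0000000000000
After insert 'gnu': sets bits 9 11 -> bits=0000000001010
After insert 'bee': sets bits 3 9 -> bits=0001000001010
After insert 'hen': sets bits 5 9 -> bits=0001010001010
insert 'pig' would touch bits 1; currently bit1=0
Bits that are 0 among those (would change 0->1): 1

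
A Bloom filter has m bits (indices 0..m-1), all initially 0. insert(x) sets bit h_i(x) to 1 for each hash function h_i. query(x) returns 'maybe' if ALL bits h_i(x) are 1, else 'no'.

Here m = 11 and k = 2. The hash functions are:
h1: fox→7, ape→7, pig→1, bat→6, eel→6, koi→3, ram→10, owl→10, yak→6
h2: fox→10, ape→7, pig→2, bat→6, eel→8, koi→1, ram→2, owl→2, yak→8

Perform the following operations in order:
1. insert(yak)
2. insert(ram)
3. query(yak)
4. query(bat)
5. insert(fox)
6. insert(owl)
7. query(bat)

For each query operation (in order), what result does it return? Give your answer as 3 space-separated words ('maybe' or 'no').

Answer: maybe maybe maybe

Derivation:
Start: bits=00000000000
Op 1: insert yak -> sets bits 6 8 -> bits=00000010100
Op 2: insert ram -> sets bits 2 10 -> bits=00100010101
Op 3: query yak -> checks bit6=1, bit8=1 (all 1) -> maybe
Op 4: query bat -> checks bit6=1 (all 1) -> maybe
Op 5: insert fox -> sets bits 7 10 -> bits=00100011101
Op 6: insert owl -> sets bits 2 10 -> bits=00100011101
Op 7: query bat -> checks bit6=1 (all 1) -> maybe
Query results in order: maybe maybe maybe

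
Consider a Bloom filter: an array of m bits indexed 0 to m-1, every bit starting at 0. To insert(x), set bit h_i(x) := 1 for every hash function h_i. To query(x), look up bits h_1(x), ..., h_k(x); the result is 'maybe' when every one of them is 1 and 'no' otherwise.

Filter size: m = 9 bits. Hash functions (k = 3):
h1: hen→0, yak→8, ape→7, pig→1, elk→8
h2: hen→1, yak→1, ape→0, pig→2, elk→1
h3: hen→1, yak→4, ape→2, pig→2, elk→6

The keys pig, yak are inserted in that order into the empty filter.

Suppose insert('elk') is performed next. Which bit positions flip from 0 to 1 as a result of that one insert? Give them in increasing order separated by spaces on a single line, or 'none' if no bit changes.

Answer: 6

Derivation:
Start: bits=000000000
After insert 'pig': sets bits 1 2 -> bits=011000000
After insert 'yak': sets bits 1 4 8 -> bits=011010001
insert 'elk' would touch bits 1 6 8; currently bit1=1, bit6=0, bit8=1
Bits that are 0 among those (would change 0->1): 6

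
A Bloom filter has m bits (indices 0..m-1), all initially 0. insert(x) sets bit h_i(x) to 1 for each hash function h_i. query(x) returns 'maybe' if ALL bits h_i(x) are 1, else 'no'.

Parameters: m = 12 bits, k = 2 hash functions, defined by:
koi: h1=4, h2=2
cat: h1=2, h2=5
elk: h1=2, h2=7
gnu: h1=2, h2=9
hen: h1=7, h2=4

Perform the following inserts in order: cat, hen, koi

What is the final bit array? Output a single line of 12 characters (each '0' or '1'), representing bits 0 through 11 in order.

Start: bits=000000000000
After insert 'cat': sets bits 2 5 -> bits=001001000000
After insert 'hen': sets bits 4 7 -> bits=001011010000
After insert 'koi': sets bits 2 4 -> bits=001011010000

Answer: 001011010000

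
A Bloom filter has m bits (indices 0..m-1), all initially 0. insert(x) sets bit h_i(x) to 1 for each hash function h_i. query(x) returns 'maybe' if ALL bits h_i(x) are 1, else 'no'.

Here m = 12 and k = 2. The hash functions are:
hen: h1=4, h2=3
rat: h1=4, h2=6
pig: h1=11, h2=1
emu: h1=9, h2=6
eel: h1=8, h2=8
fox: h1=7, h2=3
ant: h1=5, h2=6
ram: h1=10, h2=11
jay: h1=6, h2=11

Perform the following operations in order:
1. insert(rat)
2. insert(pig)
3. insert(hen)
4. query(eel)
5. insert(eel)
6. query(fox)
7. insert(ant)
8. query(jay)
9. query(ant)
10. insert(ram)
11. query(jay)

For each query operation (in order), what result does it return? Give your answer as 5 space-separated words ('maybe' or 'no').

Answer: no no maybe maybe maybe

Derivation:
Start: bits=000000000000
Op 1: insert rat -> sets bits 4 6 -> bits=000010100000
Op 2: insert pig -> sets bits 1 11 -> bits=010010100001
Op 3: insert hen -> sets bits 3 4 -> bits=010110100001
Op 4: query eel -> checks bit8=0 (has a 0) -> no
Op 5: insert eel -> sets bits 8 -> bits=010110101001
Op 6: query fox -> checks bit3=1, bit7=0 (has a 0) -> no
Op 7: insert ant -> sets bits 5 6 -> bits=010111101001
Op 8: query jay -> checks bit6=1, bit11=1 (all 1) -> maybe
Op 9: query ant -> checks bit5=1, bit6=1 (all 1) -> maybe
Op 10: insert ram -> sets bits 10 11 -> bits=010111101011
Op 11: query jay -> checks bit6=1, bit11=1 (all 1) -> maybe
Query results in order: no no maybe maybe maybe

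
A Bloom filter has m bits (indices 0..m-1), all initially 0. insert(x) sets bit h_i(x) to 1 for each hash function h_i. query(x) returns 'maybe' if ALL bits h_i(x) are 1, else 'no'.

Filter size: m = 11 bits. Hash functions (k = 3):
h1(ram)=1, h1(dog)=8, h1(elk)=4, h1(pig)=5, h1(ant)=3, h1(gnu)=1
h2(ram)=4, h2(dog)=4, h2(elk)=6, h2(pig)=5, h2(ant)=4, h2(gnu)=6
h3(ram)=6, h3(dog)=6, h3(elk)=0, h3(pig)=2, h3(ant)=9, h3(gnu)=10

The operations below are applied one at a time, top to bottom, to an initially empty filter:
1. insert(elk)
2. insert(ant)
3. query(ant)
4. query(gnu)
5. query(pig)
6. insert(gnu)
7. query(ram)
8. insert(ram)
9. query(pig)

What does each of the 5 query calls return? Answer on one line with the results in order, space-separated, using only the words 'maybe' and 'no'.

Answer: maybe no no maybe no

Derivation:
Start: bits=00000000000
Op 1: insert elk -> sets bits 0 4 6 -> bits=10001010000
Op 2: insert ant -> sets bits 3 4 9 -> bits=10011010010
Op 3: query ant -> checks bit3=1, bit4=1, bit9=1 (all 1) -> maybe
Op 4: query gnu -> checks bit1=0, bit6=1, bit10=0 (has a 0) -> no
Op 5: query pig -> checks bit2=0, bit5=0 (has a 0) -> no
Op 6: insert gnu -> sets bits 1 6 10 -> bits=11011010011
Op 7: query ram -> checks bit1=1, bit4=1, bit6=1 (all 1) -> maybe
Op 8: insert ram -> sets bits 1 4 6 -> bits=11011010011
Op 9: query pig -> checks bit2=0, bit5=0 (has a 0) -> no
Query results in order: maybe no no maybe no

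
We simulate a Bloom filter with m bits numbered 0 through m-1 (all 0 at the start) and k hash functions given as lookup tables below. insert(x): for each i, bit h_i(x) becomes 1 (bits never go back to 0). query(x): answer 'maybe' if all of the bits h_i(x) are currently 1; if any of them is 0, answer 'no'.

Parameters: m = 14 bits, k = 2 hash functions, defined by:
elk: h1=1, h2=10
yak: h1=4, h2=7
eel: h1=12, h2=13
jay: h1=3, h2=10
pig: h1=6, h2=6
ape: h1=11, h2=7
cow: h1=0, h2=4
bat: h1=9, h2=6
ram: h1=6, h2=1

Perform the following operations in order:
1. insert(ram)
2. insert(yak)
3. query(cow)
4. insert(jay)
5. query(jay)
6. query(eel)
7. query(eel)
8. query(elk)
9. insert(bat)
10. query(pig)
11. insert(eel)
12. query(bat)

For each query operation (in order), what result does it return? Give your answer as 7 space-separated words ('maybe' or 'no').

Answer: no maybe no no maybe maybe maybe

Derivation:
Start: bits=00000000000000
Op 1: insert ram -> sets bits 1 6 -> bits=01000010000000
Op 2: insert yak -> sets bits 4 7 -> bits=01001011000000
Op 3: query cow -> checks bit0=0, bit4=1 (has a 0) -> no
Op 4: insert jay -> sets bits 3 10 -> bits=01011011001000
Op 5: query jay -> checks bit3=1, bit10=1 (all 1) -> maybe
Op 6: query eel -> checks bit12=0, bit13=0 (has a 0) -> no
Op 7: query eel -> checks bit12=0, bit13=0 (has a 0) -> no
Op 8: query elk -> checks bit1=1, bit10=1 (all 1) -> maybe
Op 9: insert bat -> sets bits 6 9 -> bits=01011011011000
Op 10: query pig -> checks bit6=1 (all 1) -> maybe
Op 11: insert eel -> sets bits 12 13 -> bits=01011011011011
Op 12: query bat -> checks bit6=1, bit9=1 (all 1) -> maybe
Query results in order: no maybe no no maybe maybe maybe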